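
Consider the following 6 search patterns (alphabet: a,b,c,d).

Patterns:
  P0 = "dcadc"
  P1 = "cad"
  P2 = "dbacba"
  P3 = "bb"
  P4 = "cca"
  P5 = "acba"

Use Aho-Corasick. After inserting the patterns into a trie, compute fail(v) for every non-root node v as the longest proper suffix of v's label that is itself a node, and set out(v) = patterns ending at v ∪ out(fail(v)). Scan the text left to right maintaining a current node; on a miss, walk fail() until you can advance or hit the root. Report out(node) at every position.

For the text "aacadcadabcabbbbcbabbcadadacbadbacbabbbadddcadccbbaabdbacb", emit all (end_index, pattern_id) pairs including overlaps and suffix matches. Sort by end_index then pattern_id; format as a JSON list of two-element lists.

Construct AC machine:
Trie (insert patterns):
  n0 'ε': a→18 b→14 c→6 d→1
  n1 'd': b→9 c→2
  n2 'dc': a→3
  n3 'dca': d→4
  n4 'dcad': c→5
  n5 'dcadc': ·  [P0 ends]
  n6 'c': a→7 c→16
  n7 'ca': d→8
  n8 'cad': ·  [P1 ends]
  n9 'db': a→10
  n10 'dba': c→11
  n11 'dbac': b→12
  n12 'dbacb': a→13
  n13 'dbacba': ·  [P2 ends]
  n14 'b': b→15
  n15 'bb': ·  [P3 ends]
  n16 'cc': a→17
  n17 'cca': ·  [P4 ends]
  n18 'a': c→19
  n19 'ac': b→20
  n20 'acb': a→21
  n21 'acba': ·  [P5 ends]

Failure links (BFS by depth):
  fail(1) 'd': from fail(0)=0 chase 'd': 0 ⇒ 0;  out=∅∪out(0)=∅
  fail(6) 'c': from fail(0)=0 chase 'c': 0 ⇒ 0;  out=∅∪out(0)=∅
  fail(14) 'b': from fail(0)=0 chase 'b': 0 ⇒ 0;  out=∅∪out(0)=∅
  fail(18) 'a': from fail(0)=0 chase 'a': 0 ⇒ 0;  out=∅∪out(0)=∅
  fail(2) 'dc': from fail(1)=0 chase 'c': 0 ⇒ 6;  out=∅∪out(6)=∅
  fail(7) 'ca': from fail(6)=0 chase 'a': 0 ⇒ 18;  out=∅∪out(18)=∅
  fail(9) 'db': from fail(1)=0 chase 'b': 0 ⇒ 14;  out=∅∪out(14)=∅
  fail(15) 'bb': from fail(14)=0 chase 'b': 0 ⇒ 14;  out={3}∪out(14)={3}
  fail(16) 'cc': from fail(6)=0 chase 'c': 0 ⇒ 6;  out=∅∪out(6)=∅
  fail(19) 'ac': from fail(18)=0 chase 'c': 0 ⇒ 6;  out=∅∪out(6)=∅
  fail(3) 'dca': from fail(2)=6 chase 'a': 6 ⇒ 7;  out=∅∪out(7)=∅
  fail(8) 'cad': from fail(7)=18 chase 'd': 18→0 ⇒ 1;  out={1}∪out(1)={1}
  fail(10) 'dba': from fail(9)=14 chase 'a': 14→0 ⇒ 18;  out=∅∪out(18)=∅
  fail(17) 'cca': from fail(16)=6 chase 'a': 6 ⇒ 7;  out={4}∪out(7)={4}
  fail(20) 'acb': from fail(19)=6 chase 'b': 6→0 ⇒ 14;  out=∅∪out(14)=∅
  fail(4) 'dcad': from fail(3)=7 chase 'd': 7 ⇒ 8;  out=∅∪out(8)={1}
  fail(11) 'dbac': from fail(10)=18 chase 'c': 18 ⇒ 19;  out=∅∪out(19)=∅
  fail(21) 'acba': from fail(20)=14 chase 'a': 14→0 ⇒ 18;  out={5}∪out(18)={5}
  fail(5) 'dcadc': from fail(4)=8 chase 'c': 8→1 ⇒ 2;  out={0}∪out(2)={0}
  fail(12) 'dbacb': from fail(11)=19 chase 'b': 19 ⇒ 20;  out=∅∪out(20)=∅
  fail(13) 'dbacba': from fail(12)=20 chase 'a': 20 ⇒ 21;  out={2}∪out(21)={2,5}

Run:
[0] read 'a'  n0⇒n18
[1] read 'a'  n18⇒n18 ·f
[2] read 'c'  n18⇒n19
[3] read 'a'  n19⇒n7 ·f
[4] read 'd'  n7⇒n8  ** P1@[2:4]
[5] read 'c'  n8⇒n2 ·f
[6] read 'a'  n2⇒n3
[7] read 'd'  n3⇒n4  ** P1@[5:7]
[8] read 'a'  n4⇒n18 ·f
[9] read 'b'  n18⇒n14 ·f
[10] read 'c'  n14⇒n6 ·f
[11] read 'a'  n6⇒n7
[12] read 'b'  n7⇒n14 ·f
[13] read 'b'  n14⇒n15  ** P3@[12:13]
[14] read 'b'  n15⇒n15 ·f  ** P3@[13:14]
[15] read 'b'  n15⇒n15 ·f  ** P3@[14:15]
[16] read 'c'  n15⇒n6 ·f
[17] read 'b'  n6⇒n14 ·f
[18] read 'a'  n14⇒n18 ·f
[19] read 'b'  n18⇒n14 ·f
[20] read 'b'  n14⇒n15  ** P3@[19:20]
[21] read 'c'  n15⇒n6 ·f
[22] read 'a'  n6⇒n7
[23] read 'd'  n7⇒n8  ** P1@[21:23]
[24] read 'a'  n8⇒n18 ·f
[25] read 'd'  n18⇒n1 ·f
[26] read 'a'  n1⇒n18 ·f
[27] read 'c'  n18⇒n19
[28] read 'b'  n19⇒n20
[29] read 'a'  n20⇒n21  ** P5@[26:29]
[30] read 'd'  n21⇒n1 ·f
[31] read 'b'  n1⇒n9
[32] read 'a'  n9⇒n10
[33] read 'c'  n10⇒n11
[34] read 'b'  n11⇒n12
[35] read 'a'  n12⇒n13  ** P2@[30:35],P5@[32:35]
[36] read 'b'  n13⇒n14 ·f
[37] read 'b'  n14⇒n15  ** P3@[36:37]
[38] read 'b'  n15⇒n15 ·f  ** P3@[37:38]
[39] read 'a'  n15⇒n18 ·f
[40] read 'd'  n18⇒n1 ·f
[41] read 'd'  n1⇒n1 ·f
[42] read 'd'  n1⇒n1 ·f
[43] read 'c'  n1⇒n2
[44] read 'a'  n2⇒n3
[45] read 'd'  n3⇒n4  ** P1@[43:45]
[46] read 'c'  n4⇒n5  ** P0@[42:46]
[47] read 'c'  n5⇒n16 ·f
[48] read 'b'  n16⇒n14 ·f
[49] read 'b'  n14⇒n15  ** P3@[48:49]
[50] read 'a'  n15⇒n18 ·f
[51] read 'a'  n18⇒n18 ·f
[52] read 'b'  n18⇒n14 ·f
[53] read 'd'  n14⇒n1 ·f
[54] read 'b'  n1⇒n9
[55] read 'a'  n9⇒n10
[56] read 'c'  n10⇒n11
[57] read 'b'  n11⇒n12

All matches (sorted): [[4,1],[7,1],[13,3],[14,3],[15,3],[20,3],[23,1],[29,5],[35,2],[35,5],[37,3],[38,3],[45,1],[46,0],[49,3]]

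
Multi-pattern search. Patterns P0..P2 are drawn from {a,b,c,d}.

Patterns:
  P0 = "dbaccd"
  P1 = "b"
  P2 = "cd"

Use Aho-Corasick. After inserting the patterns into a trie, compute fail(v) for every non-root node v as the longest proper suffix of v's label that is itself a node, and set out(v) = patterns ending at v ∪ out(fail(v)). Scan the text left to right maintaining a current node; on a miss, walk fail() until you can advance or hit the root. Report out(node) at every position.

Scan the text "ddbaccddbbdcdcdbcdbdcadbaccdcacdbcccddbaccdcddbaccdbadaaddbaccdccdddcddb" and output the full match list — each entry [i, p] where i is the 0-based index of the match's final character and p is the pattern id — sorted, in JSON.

Build:
Trie nodes:
  0='ε' goto b→7 c→8 d→1
  1='d' goto b→2
  2='db' goto a→3
  3='dba' goto c→4
  4='dbac' goto c→5
  5='dbacc' goto d→6
  6='dbaccd' goto ·  [P0 ends]
  7='b' goto ·  [P1 ends]
  8='c' goto d→9
  9='cd' goto ·  [P2 ends]

Failure links (BFS by depth):
  n1('d'): parent n0 fail=0; on 'd' 0 → fail=0;  out ∅∪∅=∅
  n7('b'): parent n0 fail=0; on 'b' 0 → fail=0;  out {1}∪∅={1}
  n8('c'): parent n0 fail=0; on 'c' 0 → fail=0;  out ∅∪∅=∅
  n2('db'): parent n1 fail=0; on 'b' 0 → fail=7;  out ∅∪{1}={1}
  n9('cd'): parent n8 fail=0; on 'd' 0 → fail=1;  out {2}∪∅={2}
  n3('dba'): parent n2 fail=7; on 'a' 7→0 → fail=0;  out ∅∪∅=∅
  n4('dbac'): parent n3 fail=0; on 'c' 0 → fail=8;  out ∅∪∅=∅
  n5('dbacc'): parent n4 fail=8; on 'c' 8→0 → fail=8;  out ∅∪∅=∅
  n6('dbaccd'): parent n5 fail=8; on 'd' 8 → fail=9;  out {0}∪{2}={0,2}

Scan:
i=0 'd': node 0→1
i=1 'd': node 1→1 (via fail)
i=2 'b': node 1→2  → match P1@[2:2]
i=3 'a': node 2→3
i=4 'c': node 3→4
i=5 'c': node 4→5
i=6 'd': node 5→6  → match P0@[1:6],P2@[5:6]
i=7 'd': node 6→1 (via fail)
i=8 'b': node 1→2  → match P1@[8:8]
i=9 'b': node 2→7 (via fail)  → match P1@[9:9]
i=10 'd': node 7→1 (via fail)
i=11 'c': node 1→8 (via fail)
i=12 'd': node 8→9  → match P2@[11:12]
i=13 'c': node 9→8 (via fail)
i=14 'd': node 8→9  → match P2@[13:14]
i=15 'b': node 9→2 (via fail)  → match P1@[15:15]
i=16 'c': node 2→8 (via fail)
i=17 'd': node 8→9  → match P2@[16:17]
i=18 'b': node 9→2 (via fail)  → match P1@[18:18]
i=19 'd': node 2→1 (via fail)
i=20 'c': node 1→8 (via fail)
i=21 'a': node 8→0 (via fail)
i=22 'd': node 0→1
i=23 'b': node 1→2  → match P1@[23:23]
i=24 'a': node 2→3
i=25 'c': node 3→4
i=26 'c': node 4→5
i=27 'd': node 5→6  → match P0@[22:27],P2@[26:27]
i=28 'c': node 6→8 (via fail)
i=29 'a': node 8→0 (via fail)
i=30 'c': node 0→8
i=31 'd': node 8→9  → match P2@[30:31]
i=32 'b': node 9→2 (via fail)  → match P1@[32:32]
i=33 'c': node 2→8 (via fail)
i=34 'c': node 8→8 (via fail)
i=35 'c': node 8→8 (via fail)
i=36 'd': node 8→9  → match P2@[35:36]
i=37 'd': node 9→1 (via fail)
i=38 'b': node 1→2  → match P1@[38:38]
i=39 'a': node 2→3
i=40 'c': node 3→4
i=41 'c': node 4→5
i=42 'd': node 5→6  → match P0@[37:42],P2@[41:42]
i=43 'c': node 6→8 (via fail)
i=44 'd': node 8→9  → match P2@[43:44]
i=45 'd': node 9→1 (via fail)
i=46 'b': node 1→2  → match P1@[46:46]
i=47 'a': node 2→3
i=48 'c': node 3→4
i=49 'c': node 4→5
i=50 'd': node 5→6  → match P0@[45:50],P2@[49:50]
i=51 'b': node 6→2 (via fail)  → match P1@[51:51]
i=52 'a': node 2→3
i=53 'd': node 3→1 (via fail)
i=54 'a': node 1→0 (via fail)
i=55 'a': node 0→0
i=56 'd': node 0→1
i=57 'd': node 1→1 (via fail)
i=58 'b': node 1→2  → match P1@[58:58]
i=59 'a': node 2→3
i=60 'c': node 3→4
i=61 'c': node 4→5
i=62 'd': node 5→6  → match P0@[57:62],P2@[61:62]
i=63 'c': node 6→8 (via fail)
i=64 'c': node 8→8 (via fail)
i=65 'd': node 8→9  → match P2@[64:65]
i=66 'd': node 9→1 (via fail)
i=67 'd': node 1→1 (via fail)
i=68 'c': node 1→8 (via fail)
i=69 'd': node 8→9  → match P2@[68:69]
i=70 'd': node 9→1 (via fail)
i=71 'b': node 1→2  → match P1@[71:71]

All matches (sorted): [[2,1],[6,0],[6,2],[8,1],[9,1],[12,2],[14,2],[15,1],[17,2],[18,1],[23,1],[27,0],[27,2],[31,2],[32,1],[36,2],[38,1],[42,0],[42,2],[44,2],[46,1],[50,0],[50,2],[51,1],[58,1],[62,0],[62,2],[65,2],[69,2],[71,1]]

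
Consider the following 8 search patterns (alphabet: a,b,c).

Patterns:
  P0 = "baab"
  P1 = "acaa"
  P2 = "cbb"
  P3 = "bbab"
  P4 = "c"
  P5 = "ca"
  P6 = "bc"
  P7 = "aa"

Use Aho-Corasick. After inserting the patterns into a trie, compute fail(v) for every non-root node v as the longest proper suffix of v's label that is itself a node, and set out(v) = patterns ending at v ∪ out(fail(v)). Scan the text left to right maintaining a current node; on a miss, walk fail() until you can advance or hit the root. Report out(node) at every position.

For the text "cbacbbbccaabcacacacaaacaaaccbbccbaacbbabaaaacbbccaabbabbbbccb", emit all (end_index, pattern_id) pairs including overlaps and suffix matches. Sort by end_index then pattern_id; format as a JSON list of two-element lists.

Build:
Trie (insert patterns):
  0='ε' goto a→5 b→1 c→9
  1='b' goto a→2 b→12 c→16
  2='ba' goto a→3
  3='baa' goto b→4
  4='baab' goto ·  ←P0
  5='a' goto a→17 c→6
  6='ac' goto a→7
  7='aca' goto a→8
  8='acaa' goto ·  ←P1
  9='c' goto a→15 b→10  ←P4
  10='cb' goto b→11
  11='cbb' goto ·  ←P2
  12='bb' goto a→13
  13='bba' goto b→14
  14='bbab' goto ·  ←P3
  15='ca' goto ·  ←P5
  16='bc' goto ·  ←P6
  17='aa' goto ·  ←P7

BFS fail/out derivation:
  fail(1) 'b': from fail(0)=0 chase 'b': 0 ⇒ 0;  out=∅∪out(0)=∅
  fail(5) 'a': from fail(0)=0 chase 'a': 0 ⇒ 0;  out=∅∪out(0)=∅
  fail(9) 'c': from fail(0)=0 chase 'c': 0 ⇒ 0;  out={4}∪out(0)={4}
  fail(2) 'ba': from fail(1)=0 chase 'a': 0 ⇒ 5;  out=∅∪out(5)=∅
  fail(6) 'ac': from fail(5)=0 chase 'c': 0 ⇒ 9;  out=∅∪out(9)={4}
  fail(10) 'cb': from fail(9)=0 chase 'b': 0 ⇒ 1;  out=∅∪out(1)=∅
  fail(12) 'bb': from fail(1)=0 chase 'b': 0 ⇒ 1;  out=∅∪out(1)=∅
  fail(15) 'ca': from fail(9)=0 chase 'a': 0 ⇒ 5;  out={5}∪out(5)={5}
  fail(16) 'bc': from fail(1)=0 chase 'c': 0 ⇒ 9;  out={6}∪out(9)={4,6}
  fail(17) 'aa': from fail(5)=0 chase 'a': 0 ⇒ 5;  out={7}∪out(5)={7}
  fail(3) 'baa': from fail(2)=5 chase 'a': 5 ⇒ 17;  out=∅∪out(17)={7}
  fail(7) 'aca': from fail(6)=9 chase 'a': 9 ⇒ 15;  out=∅∪out(15)={5}
  fail(11) 'cbb': from fail(10)=1 chase 'b': 1 ⇒ 12;  out={2}∪out(12)={2}
  fail(13) 'bba': from fail(12)=1 chase 'a': 1 ⇒ 2;  out=∅∪out(2)=∅
  fail(4) 'baab': from fail(3)=17 chase 'b': 17→5→0 ⇒ 1;  out={0}∪out(1)={0}
  fail(8) 'acaa': from fail(7)=15 chase 'a': 15→5 ⇒ 17;  out={1}∪out(17)={1,7}
  fail(14) 'bbab': from fail(13)=2 chase 'b': 2→5→0 ⇒ 1;  out={3}∪out(1)={3}

Run:
pos 0 'c': at 9  ** P4@[0:0]
pos 1 'b': at 10
pos 2 'a': at 2 (via fail)
pos 3 'c': at 6 (via fail)  ** P4@[3:3]
pos 4 'b': at 10 (via fail)
pos 5 'b': at 11  ** P2@[3:5]
pos 6 'b': at 12 (via fail)
pos 7 'c': at 16 (via fail)  ** P4@[7:7],P6@[6:7]
pos 8 'c': at 9 (via fail)  ** P4@[8:8]
pos 9 'a': at 15  ** P5@[8:9]
pos 10 'a': at 17 (via fail)  ** P7@[9:10]
pos 11 'b': at 1 (via fail)
pos 12 'c': at 16  ** P4@[12:12],P6@[11:12]
pos 13 'a': at 15 (via fail)  ** P5@[12:13]
pos 14 'c': at 6 (via fail)  ** P4@[14:14]
pos 15 'a': at 7  ** P5@[14:15]
pos 16 'c': at 6 (via fail)  ** P4@[16:16]
pos 17 'a': at 7  ** P5@[16:17]
pos 18 'c': at 6 (via fail)  ** P4@[18:18]
pos 19 'a': at 7  ** P5@[18:19]
pos 20 'a': at 8  ** P1@[17:20],P7@[19:20]
pos 21 'a': at 17 (via fail)  ** P7@[20:21]
pos 22 'c': at 6 (via fail)  ** P4@[22:22]
pos 23 'a': at 7  ** P5@[22:23]
pos 24 'a': at 8  ** P1@[21:24],P7@[23:24]
pos 25 'a': at 17 (via fail)  ** P7@[24:25]
pos 26 'c': at 6 (via fail)  ** P4@[26:26]
pos 27 'c': at 9 (via fail)  ** P4@[27:27]
pos 28 'b': at 10
pos 29 'b': at 11  ** P2@[27:29]
pos 30 'c': at 16 (via fail)  ** P4@[30:30],P6@[29:30]
pos 31 'c': at 9 (via fail)  ** P4@[31:31]
pos 32 'b': at 10
pos 33 'a': at 2 (via fail)
pos 34 'a': at 3  ** P7@[33:34]
pos 35 'c': at 6 (via fail)  ** P4@[35:35]
pos 36 'b': at 10 (via fail)
pos 37 'b': at 11  ** P2@[35:37]
pos 38 'a': at 13 (via fail)
pos 39 'b': at 14  ** P3@[36:39]
pos 40 'a': at 2 (via fail)
pos 41 'a': at 3  ** P7@[40:41]
pos 42 'a': at 17 (via fail)  ** P7@[41:42]
pos 43 'a': at 17 (via fail)  ** P7@[42:43]
pos 44 'c': at 6 (via fail)  ** P4@[44:44]
pos 45 'b': at 10 (via fail)
pos 46 'b': at 11  ** P2@[44:46]
pos 47 'c': at 16 (via fail)  ** P4@[47:47],P6@[46:47]
pos 48 'c': at 9 (via fail)  ** P4@[48:48]
pos 49 'a': at 15  ** P5@[48:49]
pos 50 'a': at 17 (via fail)  ** P7@[49:50]
pos 51 'b': at 1 (via fail)
pos 52 'b': at 12
pos 53 'a': at 13
pos 54 'b': at 14  ** P3@[51:54]
pos 55 'b': at 12 (via fail)
pos 56 'b': at 12 (via fail)
pos 57 'b': at 12 (via fail)
pos 58 'c': at 16 (via fail)  ** P4@[58:58],P6@[57:58]
pos 59 'c': at 9 (via fail)  ** P4@[59:59]
pos 60 'b': at 10

Matches: [[0,4],[3,4],[5,2],[7,4],[7,6],[8,4],[9,5],[10,7],[12,4],[12,6],[13,5],[14,4],[15,5],[16,4],[17,5],[18,4],[19,5],[20,1],[20,7],[21,7],[22,4],[23,5],[24,1],[24,7],[25,7],[26,4],[27,4],[29,2],[30,4],[30,6],[31,4],[34,7],[35,4],[37,2],[39,3],[41,7],[42,7],[43,7],[44,4],[46,2],[47,4],[47,6],[48,4],[49,5],[50,7],[54,3],[58,4],[58,6],[59,4]]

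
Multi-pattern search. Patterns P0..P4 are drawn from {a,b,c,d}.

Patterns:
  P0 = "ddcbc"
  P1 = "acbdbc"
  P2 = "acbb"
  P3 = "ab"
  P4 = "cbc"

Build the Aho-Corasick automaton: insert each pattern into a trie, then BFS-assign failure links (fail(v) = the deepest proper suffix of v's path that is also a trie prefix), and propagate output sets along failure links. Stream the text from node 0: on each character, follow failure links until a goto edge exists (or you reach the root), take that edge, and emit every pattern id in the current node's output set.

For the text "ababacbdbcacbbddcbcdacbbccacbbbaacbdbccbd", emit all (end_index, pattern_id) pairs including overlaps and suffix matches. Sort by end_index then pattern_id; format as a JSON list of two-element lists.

Construct AC machine:
Trie (insert patterns):
  n0 'ε': a→6 c→14 d→1
  n1 'd': d→2
  n2 'dd': c→3
  n3 'ddc': b→4
  n4 'ddcb': c→5
  n5 'ddcbc': ·  [P0 ends]
  n6 'a': b→13 c→7
  n7 'ac': b→8
  n8 'acb': b→12 d→9
  n9 'acbd': b→10
  n10 'acbdb': c→11
  n11 'acbdbc': ·  [P1 ends]
  n12 'acbb': ·  [P2 ends]
  n13 'ab': ·  [P3 ends]
  n14 'c': b→15
  n15 'cb': c→16
  n16 'cbc': ·  [P4 ends]

BFS fail/out derivation:
  fail(1) 'd': from fail(0)=0 chase 'd': 0 ⇒ 0;  out=∅∪out(0)=∅
  fail(6) 'a': from fail(0)=0 chase 'a': 0 ⇒ 0;  out=∅∪out(0)=∅
  fail(14) 'c': from fail(0)=0 chase 'c': 0 ⇒ 0;  out=∅∪out(0)=∅
  fail(2) 'dd': from fail(1)=0 chase 'd': 0 ⇒ 1;  out=∅∪out(1)=∅
  fail(7) 'ac': from fail(6)=0 chase 'c': 0 ⇒ 14;  out=∅∪out(14)=∅
  fail(13) 'ab': from fail(6)=0 chase 'b': 0 ⇒ 0;  out={3}∪out(0)={3}
  fail(15) 'cb': from fail(14)=0 chase 'b': 0 ⇒ 0;  out=∅∪out(0)=∅
  fail(3) 'ddc': from fail(2)=1 chase 'c': 1→0 ⇒ 14;  out=∅∪out(14)=∅
  fail(8) 'acb': from fail(7)=14 chase 'b': 14 ⇒ 15;  out=∅∪out(15)=∅
  fail(16) 'cbc': from fail(15)=0 chase 'c': 0 ⇒ 14;  out={4}∪out(14)={4}
  fail(4) 'ddcb': from fail(3)=14 chase 'b': 14 ⇒ 15;  out=∅∪out(15)=∅
  fail(9) 'acbd': from fail(8)=15 chase 'd': 15→0 ⇒ 1;  out=∅∪out(1)=∅
  fail(12) 'acbb': from fail(8)=15 chase 'b': 15→0 ⇒ 0;  out={2}∪out(0)={2}
  fail(5) 'ddcbc': from fail(4)=15 chase 'c': 15 ⇒ 16;  out={0}∪out(16)={0,4}
  fail(10) 'acbdb': from fail(9)=1 chase 'b': 1→0 ⇒ 0;  out=∅∪out(0)=∅
  fail(11) 'acbdbc': from fail(10)=0 chase 'c': 0 ⇒ 14;  out={1}∪out(14)={1}

Run:
pos 0 'a': at 6
pos 1 'b': at 13  → match P3@[0:1]
pos 2 'a': at 6 (via fail)
pos 3 'b': at 13  → match P3@[2:3]
pos 4 'a': at 6 (via fail)
pos 5 'c': at 7
pos 6 'b': at 8
pos 7 'd': at 9
pos 8 'b': at 10
pos 9 'c': at 11  → match P1@[4:9]
pos 10 'a': at 6 (via fail)
pos 11 'c': at 7
pos 12 'b': at 8
pos 13 'b': at 12  → match P2@[10:13]
pos 14 'd': at 1 (via fail)
pos 15 'd': at 2
pos 16 'c': at 3
pos 17 'b': at 4
pos 18 'c': at 5  → match P0@[14:18],P4@[16:18]
pos 19 'd': at 1 (via fail)
pos 20 'a': at 6 (via fail)
pos 21 'c': at 7
pos 22 'b': at 8
pos 23 'b': at 12  → match P2@[20:23]
pos 24 'c': at 14 (via fail)
pos 25 'c': at 14 (via fail)
pos 26 'a': at 6 (via fail)
pos 27 'c': at 7
pos 28 'b': at 8
pos 29 'b': at 12  → match P2@[26:29]
pos 30 'b': at 0 (via fail)
pos 31 'a': at 6
pos 32 'a': at 6 (via fail)
pos 33 'c': at 7
pos 34 'b': at 8
pos 35 'd': at 9
pos 36 'b': at 10
pos 37 'c': at 11  → match P1@[32:37]
pos 38 'c': at 14 (via fail)
pos 39 'b': at 15
pos 40 'd': at 1 (via fail)

Matches: [[1,3],[3,3],[9,1],[13,2],[18,0],[18,4],[23,2],[29,2],[37,1]]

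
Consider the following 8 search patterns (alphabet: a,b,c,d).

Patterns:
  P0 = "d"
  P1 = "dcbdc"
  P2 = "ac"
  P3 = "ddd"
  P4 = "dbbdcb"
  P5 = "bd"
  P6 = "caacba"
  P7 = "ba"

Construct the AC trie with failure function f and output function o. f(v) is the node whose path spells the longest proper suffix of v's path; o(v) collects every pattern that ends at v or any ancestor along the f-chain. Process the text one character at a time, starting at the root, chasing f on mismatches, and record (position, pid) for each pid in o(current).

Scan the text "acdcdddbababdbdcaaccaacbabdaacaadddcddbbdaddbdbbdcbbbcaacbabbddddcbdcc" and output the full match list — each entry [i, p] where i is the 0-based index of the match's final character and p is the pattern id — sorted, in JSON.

Build automaton:
Trie nodes:
  n0 'ε': a→6 b→15 c→17 d→1
  n1 'd': b→10 c→2 d→8  ←P0
  n2 'dc': b→3
  n3 'dcb': d→4
  n4 'dcbd': c→5
  n5 'dcbdc': ·  ←P1
  n6 'a': c→7
  n7 'ac': ·  ←P2
  n8 'dd': d→9
  n9 'ddd': ·  ←P3
  n10 'db': b→11
  n11 'dbb': d→12
  n12 'dbbd': c→13
  n13 'dbbdc': b→14
  n14 'dbbdcb': ·  ←P4
  n15 'b': a→23 d→16
  n16 'bd': ·  ←P5
  n17 'c': a→18
  n18 'ca': a→19
  n19 'caa': c→20
  n20 'caac': b→21
  n21 'caacb': a→22
  n22 'caacba': ·  ←P6
  n23 'ba': ·  ←P7

Failure links (BFS by depth):
  fail(1) 'd': from fail(0)=0 chase 'd': 0 ⇒ 0;  out={0}∪out(0)={0}
  fail(6) 'a': from fail(0)=0 chase 'a': 0 ⇒ 0;  out=∅∪out(0)=∅
  fail(15) 'b': from fail(0)=0 chase 'b': 0 ⇒ 0;  out=∅∪out(0)=∅
  fail(17) 'c': from fail(0)=0 chase 'c': 0 ⇒ 0;  out=∅∪out(0)=∅
  fail(2) 'dc': from fail(1)=0 chase 'c': 0 ⇒ 17;  out=∅∪out(17)=∅
  fail(7) 'ac': from fail(6)=0 chase 'c': 0 ⇒ 17;  out={2}∪out(17)={2}
  fail(8) 'dd': from fail(1)=0 chase 'd': 0 ⇒ 1;  out=∅∪out(1)={0}
  fail(10) 'db': from fail(1)=0 chase 'b': 0 ⇒ 15;  out=∅∪out(15)=∅
  fail(16) 'bd': from fail(15)=0 chase 'd': 0 ⇒ 1;  out={5}∪out(1)={0,5}
  fail(18) 'ca': from fail(17)=0 chase 'a': 0 ⇒ 6;  out=∅∪out(6)=∅
  fail(23) 'ba': from fail(15)=0 chase 'a': 0 ⇒ 6;  out={7}∪out(6)={7}
  fail(3) 'dcb': from fail(2)=17 chase 'b': 17→0 ⇒ 15;  out=∅∪out(15)=∅
  fail(9) 'ddd': from fail(8)=1 chase 'd': 1 ⇒ 8;  out={3}∪out(8)={0,3}
  fail(11) 'dbb': from fail(10)=15 chase 'b': 15→0 ⇒ 15;  out=∅∪out(15)=∅
  fail(19) 'caa': from fail(18)=6 chase 'a': 6→0 ⇒ 6;  out=∅∪out(6)=∅
  fail(4) 'dcbd': from fail(3)=15 chase 'd': 15 ⇒ 16;  out=∅∪out(16)={0,5}
  fail(12) 'dbbd': from fail(11)=15 chase 'd': 15 ⇒ 16;  out=∅∪out(16)={0,5}
  fail(20) 'caac': from fail(19)=6 chase 'c': 6 ⇒ 7;  out=∅∪out(7)={2}
  fail(5) 'dcbdc': from fail(4)=16 chase 'c': 16→1 ⇒ 2;  out={1}∪out(2)={1}
  fail(13) 'dbbdc': from fail(12)=16 chase 'c': 16→1 ⇒ 2;  out=∅∪out(2)=∅
  fail(21) 'caacb': from fail(20)=7 chase 'b': 7→17→0 ⇒ 15;  out=∅∪out(15)=∅
  fail(14) 'dbbdcb': from fail(13)=2 chase 'b': 2 ⇒ 3;  out={4}∪out(3)={4}
  fail(22) 'caacba': from fail(21)=15 chase 'a': 15 ⇒ 23;  out={6}∪out(23)={6,7}

Scan:
pos 0 'a': at 6
pos 1 'c': at 7  → match P2@[0:1]
pos 2 'd': at 1 (fail-walked)  → match P0@[2:2]
pos 3 'c': at 2
pos 4 'd': at 1 (fail-walked)  → match P0@[4:4]
pos 5 'd': at 8  → match P0@[5:5]
pos 6 'd': at 9  → match P0@[6:6],P3@[4:6]
pos 7 'b': at 10 (fail-walked)
pos 8 'a': at 23 (fail-walked)  → match P7@[7:8]
pos 9 'b': at 15 (fail-walked)
pos 10 'a': at 23  → match P7@[9:10]
pos 11 'b': at 15 (fail-walked)
pos 12 'd': at 16  → match P0@[12:12],P5@[11:12]
pos 13 'b': at 10 (fail-walked)
pos 14 'd': at 16 (fail-walked)  → match P0@[14:14],P5@[13:14]
pos 15 'c': at 2 (fail-walked)
pos 16 'a': at 18 (fail-walked)
pos 17 'a': at 19
pos 18 'c': at 20  → match P2@[17:18]
pos 19 'c': at 17 (fail-walked)
pos 20 'a': at 18
pos 21 'a': at 19
pos 22 'c': at 20  → match P2@[21:22]
pos 23 'b': at 21
pos 24 'a': at 22  → match P6@[19:24],P7@[23:24]
pos 25 'b': at 15 (fail-walked)
pos 26 'd': at 16  → match P0@[26:26],P5@[25:26]
pos 27 'a': at 6 (fail-walked)
pos 28 'a': at 6 (fail-walked)
pos 29 'c': at 7  → match P2@[28:29]
pos 30 'a': at 18 (fail-walked)
pos 31 'a': at 19
pos 32 'd': at 1 (fail-walked)  → match P0@[32:32]
pos 33 'd': at 8  → match P0@[33:33]
pos 34 'd': at 9  → match P0@[34:34],P3@[32:34]
pos 35 'c': at 2 (fail-walked)
pos 36 'd': at 1 (fail-walked)  → match P0@[36:36]
pos 37 'd': at 8  → match P0@[37:37]
pos 38 'b': at 10 (fail-walked)
pos 39 'b': at 11
pos 40 'd': at 12  → match P0@[40:40],P5@[39:40]
pos 41 'a': at 6 (fail-walked)
pos 42 'd': at 1 (fail-walked)  → match P0@[42:42]
pos 43 'd': at 8  → match P0@[43:43]
pos 44 'b': at 10 (fail-walked)
pos 45 'd': at 16 (fail-walked)  → match P0@[45:45],P5@[44:45]
pos 46 'b': at 10 (fail-walked)
pos 47 'b': at 11
pos 48 'd': at 12  → match P0@[48:48],P5@[47:48]
pos 49 'c': at 13
pos 50 'b': at 14  → match P4@[45:50]
pos 51 'b': at 15 (fail-walked)
pos 52 'b': at 15 (fail-walked)
pos 53 'c': at 17 (fail-walked)
pos 54 'a': at 18
pos 55 'a': at 19
pos 56 'c': at 20  → match P2@[55:56]
pos 57 'b': at 21
pos 58 'a': at 22  → match P6@[53:58],P7@[57:58]
pos 59 'b': at 15 (fail-walked)
pos 60 'b': at 15 (fail-walked)
pos 61 'd': at 16  → match P0@[61:61],P5@[60:61]
pos 62 'd': at 8 (fail-walked)  → match P0@[62:62]
pos 63 'd': at 9  → match P0@[63:63],P3@[61:63]
pos 64 'd': at 9 (fail-walked)  → match P0@[64:64],P3@[62:64]
pos 65 'c': at 2 (fail-walked)
pos 66 'b': at 3
pos 67 'd': at 4  → match P0@[67:67],P5@[66:67]
pos 68 'c': at 5  → match P1@[64:68]
pos 69 'c': at 17 (fail-walked)

All matches (sorted): [[1,2],[2,0],[4,0],[5,0],[6,0],[6,3],[8,7],[10,7],[12,0],[12,5],[14,0],[14,5],[18,2],[22,2],[24,6],[24,7],[26,0],[26,5],[29,2],[32,0],[33,0],[34,0],[34,3],[36,0],[37,0],[40,0],[40,5],[42,0],[43,0],[45,0],[45,5],[48,0],[48,5],[50,4],[56,2],[58,6],[58,7],[61,0],[61,5],[62,0],[63,0],[63,3],[64,0],[64,3],[67,0],[67,5],[68,1]]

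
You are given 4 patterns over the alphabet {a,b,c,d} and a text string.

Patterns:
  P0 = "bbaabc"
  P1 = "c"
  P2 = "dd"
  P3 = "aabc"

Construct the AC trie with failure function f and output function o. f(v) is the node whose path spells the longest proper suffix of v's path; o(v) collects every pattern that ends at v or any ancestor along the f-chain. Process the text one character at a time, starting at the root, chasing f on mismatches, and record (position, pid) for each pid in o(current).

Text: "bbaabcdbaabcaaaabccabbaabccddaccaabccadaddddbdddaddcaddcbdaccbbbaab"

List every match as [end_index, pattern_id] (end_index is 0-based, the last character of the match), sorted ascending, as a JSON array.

Construct AC machine:
Trie (insert patterns):
  0='ε' goto a→10 b→1 c→7 d→8
  1='b' goto b→2
  2='bb' goto a→3
  3='bba' goto a→4
  4='bbaa' goto b→5
  5='bbaab' goto c→6
  6='bbaabc' goto ·  [P0 ends]
  7='c' goto ·  [P1 ends]
  8='d' goto d→9
  9='dd' goto ·  [P2 ends]
  10='a' goto a→11
  11='aa' goto b→12
  12='aab' goto c→13
  13='aabc' goto ·  [P3 ends]

Failure links (BFS by depth):
  fail(1) 'b': from fail(0)=0 chase 'b': 0 ⇒ 0;  out=∅∪out(0)=∅
  fail(7) 'c': from fail(0)=0 chase 'c': 0 ⇒ 0;  out={1}∪out(0)={1}
  fail(8) 'd': from fail(0)=0 chase 'd': 0 ⇒ 0;  out=∅∪out(0)=∅
  fail(10) 'a': from fail(0)=0 chase 'a': 0 ⇒ 0;  out=∅∪out(0)=∅
  fail(2) 'bb': from fail(1)=0 chase 'b': 0 ⇒ 1;  out=∅∪out(1)=∅
  fail(9) 'dd': from fail(8)=0 chase 'd': 0 ⇒ 8;  out={2}∪out(8)={2}
  fail(11) 'aa': from fail(10)=0 chase 'a': 0 ⇒ 10;  out=∅∪out(10)=∅
  fail(3) 'bba': from fail(2)=1 chase 'a': 1→0 ⇒ 10;  out=∅∪out(10)=∅
  fail(12) 'aab': from fail(11)=10 chase 'b': 10→0 ⇒ 1;  out=∅∪out(1)=∅
  fail(4) 'bbaa': from fail(3)=10 chase 'a': 10 ⇒ 11;  out=∅∪out(11)=∅
  fail(13) 'aabc': from fail(12)=1 chase 'c': 1→0 ⇒ 7;  out={3}∪out(7)={1,3}
  fail(5) 'bbaab': from fail(4)=11 chase 'b': 11 ⇒ 12;  out=∅∪out(12)=∅
  fail(6) 'bbaabc': from fail(5)=12 chase 'c': 12 ⇒ 13;  out={0}∪out(13)={0,1,3}

Scan:
pos 0 'b': at 1
pos 1 'b': at 2
pos 2 'a': at 3
pos 3 'a': at 4
pos 4 'b': at 5
pos 5 'c': at 6  emit P0@[0:5],P1@[5:5],P3@[2:5]
pos 6 'd': at 8 (fail-walked)
pos 7 'b': at 1 (fail-walked)
pos 8 'a': at 10 (fail-walked)
pos 9 'a': at 11
pos 10 'b': at 12
pos 11 'c': at 13  emit P1@[11:11],P3@[8:11]
pos 12 'a': at 10 (fail-walked)
pos 13 'a': at 11
pos 14 'a': at 11 (fail-walked)
pos 15 'a': at 11 (fail-walked)
pos 16 'b': at 12
pos 17 'c': at 13  emit P1@[17:17],P3@[14:17]
pos 18 'c': at 7 (fail-walked)  emit P1@[18:18]
pos 19 'a': at 10 (fail-walked)
pos 20 'b': at 1 (fail-walked)
pos 21 'b': at 2
pos 22 'a': at 3
pos 23 'a': at 4
pos 24 'b': at 5
pos 25 'c': at 6  emit P0@[20:25],P1@[25:25],P3@[22:25]
pos 26 'c': at 7 (fail-walked)  emit P1@[26:26]
pos 27 'd': at 8 (fail-walked)
pos 28 'd': at 9  emit P2@[27:28]
pos 29 'a': at 10 (fail-walked)
pos 30 'c': at 7 (fail-walked)  emit P1@[30:30]
pos 31 'c': at 7 (fail-walked)  emit P1@[31:31]
pos 32 'a': at 10 (fail-walked)
pos 33 'a': at 11
pos 34 'b': at 12
pos 35 'c': at 13  emit P1@[35:35],P3@[32:35]
pos 36 'c': at 7 (fail-walked)  emit P1@[36:36]
pos 37 'a': at 10 (fail-walked)
pos 38 'd': at 8 (fail-walked)
pos 39 'a': at 10 (fail-walked)
pos 40 'd': at 8 (fail-walked)
pos 41 'd': at 9  emit P2@[40:41]
pos 42 'd': at 9 (fail-walked)  emit P2@[41:42]
pos 43 'd': at 9 (fail-walked)  emit P2@[42:43]
pos 44 'b': at 1 (fail-walked)
pos 45 'd': at 8 (fail-walked)
pos 46 'd': at 9  emit P2@[45:46]
pos 47 'd': at 9 (fail-walked)  emit P2@[46:47]
pos 48 'a': at 10 (fail-walked)
pos 49 'd': at 8 (fail-walked)
pos 50 'd': at 9  emit P2@[49:50]
pos 51 'c': at 7 (fail-walked)  emit P1@[51:51]
pos 52 'a': at 10 (fail-walked)
pos 53 'd': at 8 (fail-walked)
pos 54 'd': at 9  emit P2@[53:54]
pos 55 'c': at 7 (fail-walked)  emit P1@[55:55]
pos 56 'b': at 1 (fail-walked)
pos 57 'd': at 8 (fail-walked)
pos 58 'a': at 10 (fail-walked)
pos 59 'c': at 7 (fail-walked)  emit P1@[59:59]
pos 60 'c': at 7 (fail-walked)  emit P1@[60:60]
pos 61 'b': at 1 (fail-walked)
pos 62 'b': at 2
pos 63 'b': at 2 (fail-walked)
pos 64 'a': at 3
pos 65 'a': at 4
pos 66 'b': at 5

All matches (sorted): [[5,0],[5,1],[5,3],[11,1],[11,3],[17,1],[17,3],[18,1],[25,0],[25,1],[25,3],[26,1],[28,2],[30,1],[31,1],[35,1],[35,3],[36,1],[41,2],[42,2],[43,2],[46,2],[47,2],[50,2],[51,1],[54,2],[55,1],[59,1],[60,1]]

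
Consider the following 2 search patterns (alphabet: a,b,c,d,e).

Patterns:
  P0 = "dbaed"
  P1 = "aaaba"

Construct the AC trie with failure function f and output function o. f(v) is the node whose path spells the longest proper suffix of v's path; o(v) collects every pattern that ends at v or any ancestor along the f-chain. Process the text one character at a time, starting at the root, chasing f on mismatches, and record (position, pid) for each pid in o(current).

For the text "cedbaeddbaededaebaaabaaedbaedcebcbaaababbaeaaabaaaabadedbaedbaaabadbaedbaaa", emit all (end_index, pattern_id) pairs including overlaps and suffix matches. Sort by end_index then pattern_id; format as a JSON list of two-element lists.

Construct AC machine:
Trie (insert patterns):
  0='ε' goto a→6 d→1
  1='d' goto b→2
  2='db' goto a→3
  3='dba' goto e→4
  4='dbae' goto d→5
  5='dbaed' goto ·  [P0 ends]
  6='a' goto a→7
  7='aa' goto a→8
  8='aaa' goto b→9
  9='aaab' goto a→10
  10='aaaba' goto ·  [P1 ends]

BFS fail/out derivation:
  fail(1) 'd': from fail(0)=0 chase 'd': 0 ⇒ 0;  out=∅∪out(0)=∅
  fail(6) 'a': from fail(0)=0 chase 'a': 0 ⇒ 0;  out=∅∪out(0)=∅
  fail(2) 'db': from fail(1)=0 chase 'b': 0 ⇒ 0;  out=∅∪out(0)=∅
  fail(7) 'aa': from fail(6)=0 chase 'a': 0 ⇒ 6;  out=∅∪out(6)=∅
  fail(3) 'dba': from fail(2)=0 chase 'a': 0 ⇒ 6;  out=∅∪out(6)=∅
  fail(8) 'aaa': from fail(7)=6 chase 'a': 6 ⇒ 7;  out=∅∪out(7)=∅
  fail(4) 'dbae': from fail(3)=6 chase 'e': 6→0 ⇒ 0;  out=∅∪out(0)=∅
  fail(9) 'aaab': from fail(8)=7 chase 'b': 7→6→0 ⇒ 0;  out=∅∪out(0)=∅
  fail(5) 'dbaed': from fail(4)=0 chase 'd': 0 ⇒ 1;  out={0}∪out(1)={0}
  fail(10) 'aaaba': from fail(9)=0 chase 'a': 0 ⇒ 6;  out={1}∪out(6)={1}

Scan:
pos 0 'c': at 0
pos 1 'e': at 0
pos 2 'd': at 1
pos 3 'b': at 2
pos 4 'a': at 3
pos 5 'e': at 4
pos 6 'd': at 5  → match P0@[2:6]
pos 7 'd': at 1 (fail-walked)
pos 8 'b': at 2
pos 9 'a': at 3
pos 10 'e': at 4
pos 11 'd': at 5  → match P0@[7:11]
pos 12 'e': at 0 (fail-walked)
pos 13 'd': at 1
pos 14 'a': at 6 (fail-walked)
pos 15 'e': at 0 (fail-walked)
pos 16 'b': at 0
pos 17 'a': at 6
pos 18 'a': at 7
pos 19 'a': at 8
pos 20 'b': at 9
pos 21 'a': at 10  → match P1@[17:21]
pos 22 'a': at 7 (fail-walked)
pos 23 'e': at 0 (fail-walked)
pos 24 'd': at 1
pos 25 'b': at 2
pos 26 'a': at 3
pos 27 'e': at 4
pos 28 'd': at 5  → match P0@[24:28]
pos 29 'c': at 0 (fail-walked)
pos 30 'e': at 0
pos 31 'b': at 0
pos 32 'c': at 0
pos 33 'b': at 0
pos 34 'a': at 6
pos 35 'a': at 7
pos 36 'a': at 8
pos 37 'b': at 9
pos 38 'a': at 10  → match P1@[34:38]
pos 39 'b': at 0 (fail-walked)
pos 40 'b': at 0
pos 41 'a': at 6
pos 42 'e': at 0 (fail-walked)
pos 43 'a': at 6
pos 44 'a': at 7
pos 45 'a': at 8
pos 46 'b': at 9
pos 47 'a': at 10  → match P1@[43:47]
pos 48 'a': at 7 (fail-walked)
pos 49 'a': at 8
pos 50 'a': at 8 (fail-walked)
pos 51 'b': at 9
pos 52 'a': at 10  → match P1@[48:52]
pos 53 'd': at 1 (fail-walked)
pos 54 'e': at 0 (fail-walked)
pos 55 'd': at 1
pos 56 'b': at 2
pos 57 'a': at 3
pos 58 'e': at 4
pos 59 'd': at 5  → match P0@[55:59]
pos 60 'b': at 2 (fail-walked)
pos 61 'a': at 3
pos 62 'a': at 7 (fail-walked)
pos 63 'a': at 8
pos 64 'b': at 9
pos 65 'a': at 10  → match P1@[61:65]
pos 66 'd': at 1 (fail-walked)
pos 67 'b': at 2
pos 68 'a': at 3
pos 69 'e': at 4
pos 70 'd': at 5  → match P0@[66:70]
pos 71 'b': at 2 (fail-walked)
pos 72 'a': at 3
pos 73 'a': at 7 (fail-walked)
pos 74 'a': at 8

Result: [[6,0],[11,0],[21,1],[28,0],[38,1],[47,1],[52,1],[59,0],[65,1],[70,0]]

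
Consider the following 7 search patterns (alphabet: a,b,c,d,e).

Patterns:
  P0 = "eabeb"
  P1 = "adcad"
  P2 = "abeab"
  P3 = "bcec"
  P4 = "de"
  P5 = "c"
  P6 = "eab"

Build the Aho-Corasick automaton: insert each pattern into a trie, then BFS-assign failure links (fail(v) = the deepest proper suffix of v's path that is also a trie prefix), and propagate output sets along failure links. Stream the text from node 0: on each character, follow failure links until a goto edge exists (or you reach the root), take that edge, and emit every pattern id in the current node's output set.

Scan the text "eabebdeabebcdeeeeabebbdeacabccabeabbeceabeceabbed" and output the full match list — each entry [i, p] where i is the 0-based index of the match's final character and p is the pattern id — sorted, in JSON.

Build:
Trie nodes:
  0='ε' goto a→6 b→15 c→21 d→19 e→1
  1='e' goto a→2
  2='ea' goto b→3
  3='eab' goto e→4  ←P6
  4='eabe' goto b→5
  5='eabeb' goto ·  ←P0
  6='a' goto b→11 d→7
  7='ad' goto c→8
  8='adc' goto a→9
  9='adca' goto d→10
  10='adcad' goto ·  ←P1
  11='ab' goto e→12
  12='abe' goto a→13
  13='abea' goto b→14
  14='abeab' goto ·  ←P2
  15='b' goto c→16
  16='bc' goto e→17
  17='bce' goto c→18
  18='bcec' goto ·  ←P3
  19='d' goto e→20
  20='de' goto ·  ←P4
  21='c' goto ·  ←P5

BFS fail/out derivation:
  fail(1) 'e': from fail(0)=0 chase 'e': 0 ⇒ 0;  out=∅∪out(0)=∅
  fail(6) 'a': from fail(0)=0 chase 'a': 0 ⇒ 0;  out=∅∪out(0)=∅
  fail(15) 'b': from fail(0)=0 chase 'b': 0 ⇒ 0;  out=∅∪out(0)=∅
  fail(19) 'd': from fail(0)=0 chase 'd': 0 ⇒ 0;  out=∅∪out(0)=∅
  fail(21) 'c': from fail(0)=0 chase 'c': 0 ⇒ 0;  out={5}∪out(0)={5}
  fail(2) 'ea': from fail(1)=0 chase 'a': 0 ⇒ 6;  out=∅∪out(6)=∅
  fail(7) 'ad': from fail(6)=0 chase 'd': 0 ⇒ 19;  out=∅∪out(19)=∅
  fail(11) 'ab': from fail(6)=0 chase 'b': 0 ⇒ 15;  out=∅∪out(15)=∅
  fail(16) 'bc': from fail(15)=0 chase 'c': 0 ⇒ 21;  out=∅∪out(21)={5}
  fail(20) 'de': from fail(19)=0 chase 'e': 0 ⇒ 1;  out={4}∪out(1)={4}
  fail(3) 'eab': from fail(2)=6 chase 'b': 6 ⇒ 11;  out={6}∪out(11)={6}
  fail(8) 'adc': from fail(7)=19 chase 'c': 19→0 ⇒ 21;  out=∅∪out(21)={5}
  fail(12) 'abe': from fail(11)=15 chase 'e': 15→0 ⇒ 1;  out=∅∪out(1)=∅
  fail(17) 'bce': from fail(16)=21 chase 'e': 21→0 ⇒ 1;  out=∅∪out(1)=∅
  fail(4) 'eabe': from fail(3)=11 chase 'e': 11 ⇒ 12;  out=∅∪out(12)=∅
  fail(9) 'adca': from fail(8)=21 chase 'a': 21→0 ⇒ 6;  out=∅∪out(6)=∅
  fail(13) 'abea': from fail(12)=1 chase 'a': 1 ⇒ 2;  out=∅∪out(2)=∅
  fail(18) 'bcec': from fail(17)=1 chase 'c': 1→0 ⇒ 21;  out={3}∪out(21)={3,5}
  fail(5) 'eabeb': from fail(4)=12 chase 'b': 12→1→0 ⇒ 15;  out={0}∪out(15)={0}
  fail(10) 'adcad': from fail(9)=6 chase 'd': 6 ⇒ 7;  out={1}∪out(7)={1}
  fail(14) 'abeab': from fail(13)=2 chase 'b': 2 ⇒ 3;  out={2}∪out(3)={2,6}

Text stream:
[0] read 'e'  n0⇒n1
[1] read 'a'  n1⇒n2
[2] read 'b'  n2⇒n3  emit P6@[0:2]
[3] read 'e'  n3⇒n4
[4] read 'b'  n4⇒n5  emit P0@[0:4]
[5] read 'd'  n5⇒n19 (fail-walked)
[6] read 'e'  n19⇒n20  emit P4@[5:6]
[7] read 'a'  n20⇒n2 (fail-walked)
[8] read 'b'  n2⇒n3  emit P6@[6:8]
[9] read 'e'  n3⇒n4
[10] read 'b'  n4⇒n5  emit P0@[6:10]
[11] read 'c'  n5⇒n16 (fail-walked)  emit P5@[11:11]
[12] read 'd'  n16⇒n19 (fail-walked)
[13] read 'e'  n19⇒n20  emit P4@[12:13]
[14] read 'e'  n20⇒n1 (fail-walked)
[15] read 'e'  n1⇒n1 (fail-walked)
[16] read 'e'  n1⇒n1 (fail-walked)
[17] read 'a'  n1⇒n2
[18] read 'b'  n2⇒n3  emit P6@[16:18]
[19] read 'e'  n3⇒n4
[20] read 'b'  n4⇒n5  emit P0@[16:20]
[21] read 'b'  n5⇒n15 (fail-walked)
[22] read 'd'  n15⇒n19 (fail-walked)
[23] read 'e'  n19⇒n20  emit P4@[22:23]
[24] read 'a'  n20⇒n2 (fail-walked)
[25] read 'c'  n2⇒n21 (fail-walked)  emit P5@[25:25]
[26] read 'a'  n21⇒n6 (fail-walked)
[27] read 'b'  n6⇒n11
[28] read 'c'  n11⇒n16 (fail-walked)  emit P5@[28:28]
[29] read 'c'  n16⇒n21 (fail-walked)  emit P5@[29:29]
[30] read 'a'  n21⇒n6 (fail-walked)
[31] read 'b'  n6⇒n11
[32] read 'e'  n11⇒n12
[33] read 'a'  n12⇒n13
[34] read 'b'  n13⇒n14  emit P2@[30:34],P6@[32:34]
[35] read 'b'  n14⇒n15 (fail-walked)
[36] read 'e'  n15⇒n1 (fail-walked)
[37] read 'c'  n1⇒n21 (fail-walked)  emit P5@[37:37]
[38] read 'e'  n21⇒n1 (fail-walked)
[39] read 'a'  n1⇒n2
[40] read 'b'  n2⇒n3  emit P6@[38:40]
[41] read 'e'  n3⇒n4
[42] read 'c'  n4⇒n21 (fail-walked)  emit P5@[42:42]
[43] read 'e'  n21⇒n1 (fail-walked)
[44] read 'a'  n1⇒n2
[45] read 'b'  n2⇒n3  emit P6@[43:45]
[46] read 'b'  n3⇒n15 (fail-walked)
[47] read 'e'  n15⇒n1 (fail-walked)
[48] read 'd'  n1⇒n19 (fail-walked)

Matches: [[2,6],[4,0],[6,4],[8,6],[10,0],[11,5],[13,4],[18,6],[20,0],[23,4],[25,5],[28,5],[29,5],[34,2],[34,6],[37,5],[40,6],[42,5],[45,6]]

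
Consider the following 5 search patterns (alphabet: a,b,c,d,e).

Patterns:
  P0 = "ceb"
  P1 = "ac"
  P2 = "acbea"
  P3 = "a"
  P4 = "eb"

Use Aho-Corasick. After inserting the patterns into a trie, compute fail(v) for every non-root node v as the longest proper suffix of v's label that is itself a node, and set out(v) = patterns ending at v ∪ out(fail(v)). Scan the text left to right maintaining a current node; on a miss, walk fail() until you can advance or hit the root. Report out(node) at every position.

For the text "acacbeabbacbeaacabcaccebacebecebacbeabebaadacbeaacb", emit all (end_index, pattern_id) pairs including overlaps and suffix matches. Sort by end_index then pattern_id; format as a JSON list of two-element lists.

Build:
Trie nodes:
  0='ε' goto a→4 c→1 e→9
  1='c' goto e→2
  2='ce' goto b→3
  3='ceb' goto ·  [P0 ends]
  4='a' goto c→5  [P3 ends]
  5='ac' goto b→6  [P1 ends]
  6='acb' goto e→7
  7='acbe' goto a→8
  8='acbea' goto ·  [P2 ends]
  9='e' goto b→10
  10='eb' goto ·  [P4 ends]

BFS fail/out derivation:
  n1('c'): parent n0 fail=0; on 'c' 0 → fail=0;  out ∅∪∅=∅
  n4('a'): parent n0 fail=0; on 'a' 0 → fail=0;  out {3}∪∅={3}
  n9('e'): parent n0 fail=0; on 'e' 0 → fail=0;  out ∅∪∅=∅
  n2('ce'): parent n1 fail=0; on 'e' 0 → fail=9;  out ∅∪∅=∅
  n5('ac'): parent n4 fail=0; on 'c' 0 → fail=1;  out {1}∪∅={1}
  n10('eb'): parent n9 fail=0; on 'b' 0 → fail=0;  out {4}∪∅={4}
  n3('ceb'): parent n2 fail=9; on 'b' 9 → fail=10;  out {0}∪{4}={0,4}
  n6('acb'): parent n5 fail=1; on 'b' 1→0 → fail=0;  out ∅∪∅=∅
  n7('acbe'): parent n6 fail=0; on 'e' 0 → fail=9;  out ∅∪∅=∅
  n8('acbea'): parent n7 fail=9; on 'a' 9→0 → fail=4;  out {2}∪{3}={2,3}

Text stream:
i=0 'a': node 0→4  ** P3@[0:0]
i=1 'c': node 4→5  ** P1@[0:1]
i=2 'a': node 5→4 (via fail)  ** P3@[2:2]
i=3 'c': node 4→5  ** P1@[2:3]
i=4 'b': node 5→6
i=5 'e': node 6→7
i=6 'a': node 7→8  ** P2@[2:6],P3@[6:6]
i=7 'b': node 8→0 (via fail)
i=8 'b': node 0→0
i=9 'a': node 0→4  ** P3@[9:9]
i=10 'c': node 4→5  ** P1@[9:10]
i=11 'b': node 5→6
i=12 'e': node 6→7
i=13 'a': node 7→8  ** P2@[9:13],P3@[13:13]
i=14 'a': node 8→4 (via fail)  ** P3@[14:14]
i=15 'c': node 4→5  ** P1@[14:15]
i=16 'a': node 5→4 (via fail)  ** P3@[16:16]
i=17 'b': node 4→0 (via fail)
i=18 'c': node 0→1
i=19 'a': node 1→4 (via fail)  ** P3@[19:19]
i=20 'c': node 4→5  ** P1@[19:20]
i=21 'c': node 5→1 (via fail)
i=22 'e': node 1→2
i=23 'b': node 2→3  ** P0@[21:23],P4@[22:23]
i=24 'a': node 3→4 (via fail)  ** P3@[24:24]
i=25 'c': node 4→5  ** P1@[24:25]
i=26 'e': node 5→2 (via fail)
i=27 'b': node 2→3  ** P0@[25:27],P4@[26:27]
i=28 'e': node 3→9 (via fail)
i=29 'c': node 9→1 (via fail)
i=30 'e': node 1→2
i=31 'b': node 2→3  ** P0@[29:31],P4@[30:31]
i=32 'a': node 3→4 (via fail)  ** P3@[32:32]
i=33 'c': node 4→5  ** P1@[32:33]
i=34 'b': node 5→6
i=35 'e': node 6→7
i=36 'a': node 7→8  ** P2@[32:36],P3@[36:36]
i=37 'b': node 8→0 (via fail)
i=38 'e': node 0→9
i=39 'b': node 9→10  ** P4@[38:39]
i=40 'a': node 10→4 (via fail)  ** P3@[40:40]
i=41 'a': node 4→4 (via fail)  ** P3@[41:41]
i=42 'd': node 4→0 (via fail)
i=43 'a': node 0→4  ** P3@[43:43]
i=44 'c': node 4→5  ** P1@[43:44]
i=45 'b': node 5→6
i=46 'e': node 6→7
i=47 'a': node 7→8  ** P2@[43:47],P3@[47:47]
i=48 'a': node 8→4 (via fail)  ** P3@[48:48]
i=49 'c': node 4→5  ** P1@[48:49]
i=50 'b': node 5→6

Result: [[0,3],[1,1],[2,3],[3,1],[6,2],[6,3],[9,3],[10,1],[13,2],[13,3],[14,3],[15,1],[16,3],[19,3],[20,1],[23,0],[23,4],[24,3],[25,1],[27,0],[27,4],[31,0],[31,4],[32,3],[33,1],[36,2],[36,3],[39,4],[40,3],[41,3],[43,3],[44,1],[47,2],[47,3],[48,3],[49,1]]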